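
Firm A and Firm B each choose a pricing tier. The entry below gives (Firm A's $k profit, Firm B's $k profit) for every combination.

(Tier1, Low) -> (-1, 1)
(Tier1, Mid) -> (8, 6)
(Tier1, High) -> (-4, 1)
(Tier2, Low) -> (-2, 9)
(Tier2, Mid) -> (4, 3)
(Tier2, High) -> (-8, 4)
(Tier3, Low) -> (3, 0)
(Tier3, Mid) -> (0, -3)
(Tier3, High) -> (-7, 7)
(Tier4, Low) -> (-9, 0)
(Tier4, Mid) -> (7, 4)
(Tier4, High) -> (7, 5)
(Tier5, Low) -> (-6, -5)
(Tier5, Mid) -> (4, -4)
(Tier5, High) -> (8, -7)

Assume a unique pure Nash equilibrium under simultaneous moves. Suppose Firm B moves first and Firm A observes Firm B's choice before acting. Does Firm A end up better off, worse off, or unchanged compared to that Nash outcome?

Solve by backward induction (Firm B leads).
- Low: BR = Tier3, leader payoff 0.
- Mid: BR = Tier1, leader payoff 6.
- High: BR = Tier5, leader payoff -7.
Firm B's induced payoffs are 0, 6, -7, so Firm B commits to Mid. Subgame-perfect outcome: (Tier1, Mid) with payoffs (8, 6).
Under simultaneous play:
Firm A's best replies: Low→Tier3; Mid→Tier1; High→Tier5.
Firm B's best replies: Tier1→Mid; Tier2→Low; Tier3→High; Tier4→High; Tier5→Mid.
The unique mutual best reply is (Tier1, Mid), giving (8, 6).
Firm A earns 8 sequentially versus 8 at the Nash outcome: unchanged.

unchanged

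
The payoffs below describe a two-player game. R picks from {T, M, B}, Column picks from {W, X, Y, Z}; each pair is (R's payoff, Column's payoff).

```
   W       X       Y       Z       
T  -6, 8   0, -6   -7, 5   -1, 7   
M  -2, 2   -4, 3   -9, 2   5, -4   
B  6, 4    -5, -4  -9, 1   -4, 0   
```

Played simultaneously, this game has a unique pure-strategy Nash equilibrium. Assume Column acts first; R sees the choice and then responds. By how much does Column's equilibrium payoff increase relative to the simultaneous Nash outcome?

1

Solve by backward induction (Column leads).
- W → R plays B (best of -6, -2, 6); Column gets 4.
- X → R plays T (best of 0, -4, -5); Column gets -6.
- Y → R plays T (best of -7, -9, -9); Column gets 5.
- Z → R plays M (best of -1, 5, -4); Column gets -4.
Maximizing over 4, -6, 5, -4, Column chooses Y. Subgame-perfect outcome: (T, Y) with payoffs (-7, 5).
Now find the simultaneous Nash equilibrium.
R's best replies: W→B; X→T; Y→T; Z→M.
Column's best replies: T→W; M→X; B→W.
Only (B, W) has each player best-responding; Nash payoffs (6, 4).
Column's commitment gain: 5 − 4 = 1.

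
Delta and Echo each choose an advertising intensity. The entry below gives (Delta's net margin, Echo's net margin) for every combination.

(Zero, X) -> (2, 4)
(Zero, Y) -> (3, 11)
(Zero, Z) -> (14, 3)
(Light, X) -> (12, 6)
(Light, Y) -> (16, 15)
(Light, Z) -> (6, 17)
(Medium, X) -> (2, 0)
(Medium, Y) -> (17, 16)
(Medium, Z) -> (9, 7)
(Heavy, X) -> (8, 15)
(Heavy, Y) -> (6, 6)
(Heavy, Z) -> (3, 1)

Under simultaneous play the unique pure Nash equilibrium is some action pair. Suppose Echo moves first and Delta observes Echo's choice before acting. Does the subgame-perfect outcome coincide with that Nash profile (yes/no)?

Work backward from Delta's decision.
- X: Delta compares 2, 12, 2, 8 and picks Light; Echo would get 6.
- Y: Delta compares 3, 16, 17, 6 and picks Medium; Echo would get 16.
- Z: Delta compares 14, 6, 9, 3 and picks Zero; Echo would get 3.
Maximizing over 6, 16, 3, Echo chooses Y. Subgame-perfect outcome: (Medium, Y) with payoffs (17, 16).
For the simultaneous game, intersect best replies.
Delta's best replies: X→Light; Y→Medium; Z→Zero.
Echo's best replies: Zero→Y; Light→Z; Medium→Y; Heavy→X.
Only (Medium, Y) has each player best-responding; Nash payoffs (17, 16).
Sequential outcome (Medium, Y) coincides with the Nash profile (Medium, Y).

yes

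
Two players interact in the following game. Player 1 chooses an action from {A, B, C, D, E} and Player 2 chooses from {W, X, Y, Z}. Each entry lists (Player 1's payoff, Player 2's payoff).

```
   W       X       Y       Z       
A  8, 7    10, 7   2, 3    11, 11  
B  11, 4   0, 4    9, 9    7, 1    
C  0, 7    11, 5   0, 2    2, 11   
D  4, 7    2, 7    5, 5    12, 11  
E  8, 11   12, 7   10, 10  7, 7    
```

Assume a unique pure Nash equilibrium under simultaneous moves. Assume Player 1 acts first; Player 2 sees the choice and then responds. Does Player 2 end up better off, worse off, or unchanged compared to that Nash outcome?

Work backward from Player 2's decision.
- A: BR = Z, leader payoff 11.
- B: BR = Y, leader payoff 9.
- C: BR = Z, leader payoff 2.
- D: BR = Z, leader payoff 12.
- E: BR = W, leader payoff 8.
Player 1's induced payoffs are 11, 9, 2, 12, 8, so Player 1 commits to D. Subgame-perfect outcome: (D, Z) with payoffs (12, 11).
For the simultaneous game, intersect best replies.
Player 1's best replies: W→B; X→E; Y→E; Z→D.
Player 2's best replies: A→Z; B→Y; C→Z; D→Z; E→W.
Only (D, Z) has each player best-responding; Nash payoffs (12, 11).
Player 2 earns 11 sequentially versus 11 at the Nash outcome: unchanged.

unchanged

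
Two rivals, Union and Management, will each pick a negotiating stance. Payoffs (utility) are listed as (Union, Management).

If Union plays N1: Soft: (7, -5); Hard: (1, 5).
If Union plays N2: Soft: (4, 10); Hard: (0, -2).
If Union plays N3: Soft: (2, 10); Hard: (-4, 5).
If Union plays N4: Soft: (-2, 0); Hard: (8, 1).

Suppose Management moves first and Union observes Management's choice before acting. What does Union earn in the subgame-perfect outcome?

8

Union best-responds to each possible Management move:
- Soft → Union plays N1 (best of 7, 4, 2, -2); Management gets -5.
- Hard → Union plays N4 (best of 1, 0, -4, 8); Management gets 1.
Maximizing over -5, 1, Management chooses Hard. Subgame-perfect outcome: (N4, Hard) with payoffs (8, 1).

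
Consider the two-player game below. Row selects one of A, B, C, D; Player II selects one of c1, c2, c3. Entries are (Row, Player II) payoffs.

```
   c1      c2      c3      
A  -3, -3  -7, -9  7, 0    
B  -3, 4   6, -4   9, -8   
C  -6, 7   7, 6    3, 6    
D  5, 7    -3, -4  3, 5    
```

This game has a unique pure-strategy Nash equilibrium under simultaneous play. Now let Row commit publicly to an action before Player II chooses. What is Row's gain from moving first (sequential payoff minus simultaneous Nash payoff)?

Player II best-responds to each possible Row move:
- A → Player II plays c3 (best of -3, -9, 0); Row gets 7.
- B → Player II plays c1 (best of 4, -4, -8); Row gets -3.
- C → Player II plays c1 (best of 7, 6, 6); Row gets -6.
- D → Player II plays c1 (best of 7, -4, 5); Row gets 5.
Among 7, -3, -6, 5, the best is 7 at A. Subgame-perfect outcome: (A, c3) with payoffs (7, 0).
Now find the simultaneous Nash equilibrium.
Row's best replies: c1→D; c2→C; c3→B.
Player II's best replies: A→c3; B→c1; C→c1; D→c1.
Only (D, c1) has each player best-responding; Nash payoffs (5, 7).
Row's commitment gain: 7 − 5 = 2.

2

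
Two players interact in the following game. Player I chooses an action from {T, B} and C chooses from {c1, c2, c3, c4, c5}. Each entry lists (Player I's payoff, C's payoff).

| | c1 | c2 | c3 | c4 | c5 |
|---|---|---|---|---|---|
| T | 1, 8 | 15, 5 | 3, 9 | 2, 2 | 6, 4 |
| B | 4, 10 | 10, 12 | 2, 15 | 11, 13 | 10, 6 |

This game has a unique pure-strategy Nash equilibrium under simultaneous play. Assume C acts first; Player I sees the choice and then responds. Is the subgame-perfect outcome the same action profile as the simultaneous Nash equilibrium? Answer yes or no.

Solve by backward induction (C leads).
- c1 → Player I plays B (best of 1, 4); C gets 10.
- c2 → Player I plays T (best of 15, 10); C gets 5.
- c3 → Player I plays T (best of 3, 2); C gets 9.
- c4 → Player I plays B (best of 2, 11); C gets 13.
- c5 → Player I plays B (best of 6, 10); C gets 6.
C's induced payoffs are 10, 5, 9, 13, 6, so C commits to c4. Subgame-perfect outcome: (B, c4) with payoffs (11, 13).
Under simultaneous play:
Player I's best replies: c1→B; c2→T; c3→T; c4→B; c5→B.
C's best replies: T→c3; B→c3.
Only (T, c3) has each player best-responding; Nash payoffs (3, 9).
Sequential outcome (B, c4) differs from the Nash profile (T, c3).

no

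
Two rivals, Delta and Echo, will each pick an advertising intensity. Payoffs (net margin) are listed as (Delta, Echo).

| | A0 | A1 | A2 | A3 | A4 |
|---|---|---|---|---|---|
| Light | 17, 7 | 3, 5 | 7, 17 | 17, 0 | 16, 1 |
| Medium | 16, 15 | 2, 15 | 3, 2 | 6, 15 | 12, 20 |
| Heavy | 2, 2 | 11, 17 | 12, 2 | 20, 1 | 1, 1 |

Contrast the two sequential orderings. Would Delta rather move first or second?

If Delta leads: Echo's best replies are Light→A2, Medium→A4, Heavy→A1; Delta's induced payoffs 7, 12, 11; outcome (Medium, A4), payoffs (12, 20).
If Echo leads: Delta's best replies are A0→Light, A1→Heavy, A2→Heavy, A3→Heavy, A4→Light; Echo's induced payoffs 7, 17, 2, 1, 1; outcome (Heavy, A1), payoffs (11, 17).
Delta gets 12 moving first and 11 moving second, so Delta prefers to move first.

first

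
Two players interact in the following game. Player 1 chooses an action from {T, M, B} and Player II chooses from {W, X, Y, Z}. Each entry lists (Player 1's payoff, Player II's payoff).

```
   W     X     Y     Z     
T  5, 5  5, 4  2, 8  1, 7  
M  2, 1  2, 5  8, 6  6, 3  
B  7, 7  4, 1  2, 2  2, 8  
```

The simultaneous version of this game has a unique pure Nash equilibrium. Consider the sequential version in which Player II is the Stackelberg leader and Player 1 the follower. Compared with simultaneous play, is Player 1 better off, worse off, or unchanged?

Backward induction with Player II moving first.
- W → Player 1 plays B (best of 5, 2, 7); Player II gets 7.
- X → Player 1 plays T (best of 5, 2, 4); Player II gets 4.
- Y → Player 1 plays M (best of 2, 8, 2); Player II gets 6.
- Z → Player 1 plays M (best of 1, 6, 2); Player II gets 3.
Among 7, 4, 6, 3, the best is 7 at W. Subgame-perfect outcome: (B, W) with payoffs (7, 7).
Now find the simultaneous Nash equilibrium.
Player 1's best replies: W→B; X→T; Y→M; Z→M.
Player II's best replies: T→Y; M→Y; B→Z.
Only (M, Y) has each player best-responding; Nash payoffs (8, 6).
Player 1 earns 7 sequentially versus 8 at the Nash outcome: worse off.

worse off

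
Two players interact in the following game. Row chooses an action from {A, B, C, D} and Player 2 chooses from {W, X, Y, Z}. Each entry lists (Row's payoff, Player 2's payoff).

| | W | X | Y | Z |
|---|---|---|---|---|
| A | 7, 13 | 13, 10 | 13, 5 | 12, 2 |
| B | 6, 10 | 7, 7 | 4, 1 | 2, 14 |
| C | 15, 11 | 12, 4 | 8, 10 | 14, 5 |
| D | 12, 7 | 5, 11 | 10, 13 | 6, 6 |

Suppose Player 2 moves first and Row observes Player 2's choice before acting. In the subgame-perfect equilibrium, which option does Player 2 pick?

Work backward from Row's decision.
- W: Row compares 7, 6, 15, 12 and picks C; Player 2 would get 11.
- X: Row compares 13, 7, 12, 5 and picks A; Player 2 would get 10.
- Y: Row compares 13, 4, 8, 10 and picks A; Player 2 would get 5.
- Z: Row compares 12, 2, 14, 6 and picks C; Player 2 would get 5.
Among 11, 10, 5, 5, the best is 11 at W. Subgame-perfect outcome: (C, W) with payoffs (15, 11).

W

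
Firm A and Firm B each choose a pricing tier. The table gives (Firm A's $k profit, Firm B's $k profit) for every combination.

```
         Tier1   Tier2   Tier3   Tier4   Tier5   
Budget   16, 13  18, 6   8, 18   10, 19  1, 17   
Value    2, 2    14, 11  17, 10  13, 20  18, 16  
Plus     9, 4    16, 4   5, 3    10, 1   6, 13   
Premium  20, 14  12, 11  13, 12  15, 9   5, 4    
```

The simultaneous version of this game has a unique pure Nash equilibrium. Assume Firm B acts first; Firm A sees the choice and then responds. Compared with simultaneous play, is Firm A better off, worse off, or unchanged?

worse off

Solve by backward induction (Firm B leads).
- Tier1 → Firm A plays Premium (best of 16, 2, 9, 20); Firm B gets 14.
- Tier2 → Firm A plays Budget (best of 18, 14, 16, 12); Firm B gets 6.
- Tier3 → Firm A plays Value (best of 8, 17, 5, 13); Firm B gets 10.
- Tier4 → Firm A plays Premium (best of 10, 13, 10, 15); Firm B gets 9.
- Tier5 → Firm A plays Value (best of 1, 18, 6, 5); Firm B gets 16.
Firm B's induced payoffs are 14, 6, 10, 9, 16, so Firm B commits to Tier5. Subgame-perfect outcome: (Value, Tier5) with payoffs (18, 16).
Now find the simultaneous Nash equilibrium.
Firm A's best replies: Tier1→Premium; Tier2→Budget; Tier3→Value; Tier4→Premium; Tier5→Value.
Firm B's best replies: Budget→Tier4; Value→Tier4; Plus→Tier5; Premium→Tier1.
The unique mutual best reply is (Premium, Tier1), giving (20, 14).
Firm A earns 18 sequentially versus 20 at the Nash outcome: worse off.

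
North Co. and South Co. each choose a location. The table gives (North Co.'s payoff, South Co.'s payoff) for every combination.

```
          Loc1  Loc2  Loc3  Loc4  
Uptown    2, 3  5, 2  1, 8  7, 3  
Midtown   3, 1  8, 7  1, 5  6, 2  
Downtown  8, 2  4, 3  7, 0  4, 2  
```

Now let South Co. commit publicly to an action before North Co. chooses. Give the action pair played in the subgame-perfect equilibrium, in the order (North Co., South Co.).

(Midtown, Loc2)

Solve by backward induction (South Co. leads).
- Loc1: BR = Downtown, leader payoff 2.
- Loc2: BR = Midtown, leader payoff 7.
- Loc3: BR = Downtown, leader payoff 0.
- Loc4: BR = Uptown, leader payoff 3.
South Co.'s induced payoffs are 2, 7, 0, 3, so South Co. commits to Loc2. Subgame-perfect outcome: (Midtown, Loc2) with payoffs (8, 7).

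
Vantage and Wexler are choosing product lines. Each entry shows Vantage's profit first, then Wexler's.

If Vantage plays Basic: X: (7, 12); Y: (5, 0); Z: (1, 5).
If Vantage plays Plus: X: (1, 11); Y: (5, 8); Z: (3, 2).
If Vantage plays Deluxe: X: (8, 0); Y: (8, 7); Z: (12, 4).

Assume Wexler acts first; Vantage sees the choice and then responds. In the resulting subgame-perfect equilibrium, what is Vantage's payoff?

8

Solve by backward induction (Wexler leads).
- X: BR = Deluxe, leader payoff 0.
- Y: BR = Deluxe, leader payoff 7.
- Z: BR = Deluxe, leader payoff 4.
Maximizing over 0, 7, 4, Wexler chooses Y. Subgame-perfect outcome: (Deluxe, Y) with payoffs (8, 7).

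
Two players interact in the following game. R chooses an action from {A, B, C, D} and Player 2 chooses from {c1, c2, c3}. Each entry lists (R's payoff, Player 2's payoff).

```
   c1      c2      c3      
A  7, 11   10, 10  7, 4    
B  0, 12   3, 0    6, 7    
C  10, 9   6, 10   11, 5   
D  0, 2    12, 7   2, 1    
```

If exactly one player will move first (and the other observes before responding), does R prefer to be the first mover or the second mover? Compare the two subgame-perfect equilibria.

If R leads: Player 2's best replies are A→c1, B→c1, C→c2, D→c2; R's induced payoffs 7, 0, 6, 12; outcome (D, c2), payoffs (12, 7).
If Player 2 leads: R's best replies are c1→C, c2→D, c3→C; Player 2's induced payoffs 9, 7, 5; outcome (C, c1), payoffs (10, 9).
R gets 12 moving first and 10 moving second, so R prefers to move first.

first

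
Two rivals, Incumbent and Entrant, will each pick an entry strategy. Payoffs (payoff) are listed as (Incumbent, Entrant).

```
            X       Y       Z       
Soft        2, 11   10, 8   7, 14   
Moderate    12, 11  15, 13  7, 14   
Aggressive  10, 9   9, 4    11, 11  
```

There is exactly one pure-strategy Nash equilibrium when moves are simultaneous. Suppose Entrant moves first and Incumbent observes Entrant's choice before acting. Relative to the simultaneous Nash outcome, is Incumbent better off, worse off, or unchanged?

Work backward from Incumbent's decision.
- X → Incumbent plays Moderate (best of 2, 12, 10); Entrant gets 11.
- Y → Incumbent plays Moderate (best of 10, 15, 9); Entrant gets 13.
- Z → Incumbent plays Aggressive (best of 7, 7, 11); Entrant gets 11.
Among 11, 13, 11, the best is 13 at Y. Subgame-perfect outcome: (Moderate, Y) with payoffs (15, 13).
Under simultaneous play:
Incumbent's best replies: X→Moderate; Y→Moderate; Z→Aggressive.
Entrant's best replies: Soft→Z; Moderate→Z; Aggressive→Z.
The unique mutual best reply is (Aggressive, Z), giving (11, 11).
Incumbent earns 15 sequentially versus 11 at the Nash outcome: better off.

better off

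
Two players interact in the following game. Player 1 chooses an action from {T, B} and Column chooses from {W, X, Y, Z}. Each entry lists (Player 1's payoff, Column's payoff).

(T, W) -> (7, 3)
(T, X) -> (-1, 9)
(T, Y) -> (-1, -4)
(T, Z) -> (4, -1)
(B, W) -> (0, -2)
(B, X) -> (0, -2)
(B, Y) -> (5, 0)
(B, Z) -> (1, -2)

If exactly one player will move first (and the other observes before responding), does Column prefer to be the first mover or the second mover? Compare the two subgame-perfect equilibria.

If Player 1 leads: Column's best replies are T→X, B→Y; Player 1's induced payoffs -1, 5; outcome (B, Y), payoffs (5, 0).
If Column leads: Player 1's best replies are W→T, X→B, Y→B, Z→T; Column's induced payoffs 3, -2, 0, -1; outcome (T, W), payoffs (7, 3).
Column gets 3 moving first and 0 moving second, so Column prefers to move first.

first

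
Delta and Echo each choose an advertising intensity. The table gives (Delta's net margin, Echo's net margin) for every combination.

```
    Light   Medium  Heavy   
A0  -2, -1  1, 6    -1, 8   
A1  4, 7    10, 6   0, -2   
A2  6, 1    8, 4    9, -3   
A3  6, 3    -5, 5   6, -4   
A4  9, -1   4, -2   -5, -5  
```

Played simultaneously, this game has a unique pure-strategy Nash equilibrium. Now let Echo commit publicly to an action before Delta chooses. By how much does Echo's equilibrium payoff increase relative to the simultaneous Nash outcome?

7

Delta best-responds to each possible Echo move:
- Light → Delta plays A4 (best of -2, 4, 6, 6, 9); Echo gets -1.
- Medium → Delta plays A1 (best of 1, 10, 8, -5, 4); Echo gets 6.
- Heavy → Delta plays A2 (best of -1, 0, 9, 6, -5); Echo gets -3.
Maximizing over -1, 6, -3, Echo chooses Medium. Subgame-perfect outcome: (A1, Medium) with payoffs (10, 6).
For the simultaneous game, intersect best replies.
Delta's best replies: Light→A4; Medium→A1; Heavy→A2.
Echo's best replies: A0→Heavy; A1→Light; A2→Medium; A3→Medium; A4→Light.
The unique mutual best reply is (A4, Light), giving (9, -1).
Echo's commitment gain: 6 − -1 = 7.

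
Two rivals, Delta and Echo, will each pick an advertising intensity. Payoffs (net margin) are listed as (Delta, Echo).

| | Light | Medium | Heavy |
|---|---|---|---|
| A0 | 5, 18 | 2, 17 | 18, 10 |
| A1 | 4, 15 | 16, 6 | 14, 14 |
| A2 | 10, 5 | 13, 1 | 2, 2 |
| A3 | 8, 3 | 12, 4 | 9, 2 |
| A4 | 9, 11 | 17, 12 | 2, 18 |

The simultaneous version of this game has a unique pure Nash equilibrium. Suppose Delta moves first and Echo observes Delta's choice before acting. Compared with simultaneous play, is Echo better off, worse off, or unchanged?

worse off

Solve by backward induction (Delta leads).
- A0: BR = Light, leader payoff 5.
- A1: BR = Light, leader payoff 4.
- A2: BR = Light, leader payoff 10.
- A3: BR = Medium, leader payoff 12.
- A4: BR = Heavy, leader payoff 2.
Maximizing over 5, 4, 10, 12, 2, Delta chooses A3. Subgame-perfect outcome: (A3, Medium) with payoffs (12, 4).
Now find the simultaneous Nash equilibrium.
Delta's best replies: Light→A2; Medium→A4; Heavy→A0.
Echo's best replies: A0→Light; A1→Light; A2→Light; A3→Medium; A4→Heavy.
The unique mutual best reply is (A2, Light), giving (10, 5).
Echo earns 4 sequentially versus 5 at the Nash outcome: worse off.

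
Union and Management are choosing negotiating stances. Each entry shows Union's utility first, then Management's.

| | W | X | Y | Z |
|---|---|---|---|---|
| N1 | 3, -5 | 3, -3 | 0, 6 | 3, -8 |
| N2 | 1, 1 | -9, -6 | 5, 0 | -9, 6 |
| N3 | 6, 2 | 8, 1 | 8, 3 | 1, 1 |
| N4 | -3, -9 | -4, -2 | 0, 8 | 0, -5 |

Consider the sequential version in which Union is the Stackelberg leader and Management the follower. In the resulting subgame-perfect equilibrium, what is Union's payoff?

Work backward from Management's decision.
- N1: BR = Y, leader payoff 0.
- N2: BR = Z, leader payoff -9.
- N3: BR = Y, leader payoff 8.
- N4: BR = Y, leader payoff 0.
Among 0, -9, 8, 0, the best is 8 at N3. Subgame-perfect outcome: (N3, Y) with payoffs (8, 3).

8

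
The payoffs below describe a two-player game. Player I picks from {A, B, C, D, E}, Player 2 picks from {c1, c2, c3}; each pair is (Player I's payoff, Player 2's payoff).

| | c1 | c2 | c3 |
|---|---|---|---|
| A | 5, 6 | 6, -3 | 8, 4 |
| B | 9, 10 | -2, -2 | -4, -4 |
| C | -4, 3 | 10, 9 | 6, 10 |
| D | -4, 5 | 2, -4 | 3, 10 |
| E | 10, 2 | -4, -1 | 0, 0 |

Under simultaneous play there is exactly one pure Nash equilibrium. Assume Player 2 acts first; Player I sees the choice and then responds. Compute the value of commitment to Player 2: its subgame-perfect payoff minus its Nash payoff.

7

Work backward from Player I's decision.
- c1: Player I compares 5, 9, -4, -4, 10 and picks E; Player 2 would get 2.
- c2: Player I compares 6, -2, 10, 2, -4 and picks C; Player 2 would get 9.
- c3: Player I compares 8, -4, 6, 3, 0 and picks A; Player 2 would get 4.
Maximizing over 2, 9, 4, Player 2 chooses c2. Subgame-perfect outcome: (C, c2) with payoffs (10, 9).
For the simultaneous game, intersect best replies.
Player I's best replies: c1→E; c2→C; c3→A.
Player 2's best replies: A→c1; B→c1; C→c3; D→c3; E→c1.
The unique mutual best reply is (E, c1), giving (10, 2).
Player 2's commitment gain: 9 − 2 = 7.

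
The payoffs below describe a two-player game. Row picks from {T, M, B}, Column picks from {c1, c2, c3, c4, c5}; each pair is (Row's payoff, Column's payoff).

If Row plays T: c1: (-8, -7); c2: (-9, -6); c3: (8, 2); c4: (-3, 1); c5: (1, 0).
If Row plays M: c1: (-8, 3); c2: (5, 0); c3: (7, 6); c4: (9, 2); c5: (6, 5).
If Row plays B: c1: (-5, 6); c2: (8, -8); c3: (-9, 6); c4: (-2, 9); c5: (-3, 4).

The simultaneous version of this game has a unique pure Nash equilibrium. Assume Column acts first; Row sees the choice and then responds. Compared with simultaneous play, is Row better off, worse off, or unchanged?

worse off

Row best-responds to each possible Column move:
- c1: BR = B, leader payoff 6.
- c2: BR = B, leader payoff -8.
- c3: BR = T, leader payoff 2.
- c4: BR = M, leader payoff 2.
- c5: BR = M, leader payoff 5.
Maximizing over 6, -8, 2, 2, 5, Column chooses c1. Subgame-perfect outcome: (B, c1) with payoffs (-5, 6).
Under simultaneous play:
Row's best replies: c1→B; c2→B; c3→T; c4→M; c5→M.
Column's best replies: T→c3; M→c3; B→c4.
Only (T, c3) has each player best-responding; Nash payoffs (8, 2).
Row earns -5 sequentially versus 8 at the Nash outcome: worse off.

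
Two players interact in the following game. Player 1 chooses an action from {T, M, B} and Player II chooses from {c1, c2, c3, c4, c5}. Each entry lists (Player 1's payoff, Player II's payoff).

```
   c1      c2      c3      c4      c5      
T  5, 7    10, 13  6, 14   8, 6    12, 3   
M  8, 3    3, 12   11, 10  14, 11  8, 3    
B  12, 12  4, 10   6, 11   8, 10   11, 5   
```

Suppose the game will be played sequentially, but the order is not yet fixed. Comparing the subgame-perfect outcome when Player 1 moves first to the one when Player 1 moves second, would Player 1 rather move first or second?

first

If Player 1 leads: Player II's best replies are T→c3, M→c2, B→c1; Player 1's induced payoffs 6, 3, 12; outcome (B, c1), payoffs (12, 12).
If Player II leads: Player 1's best replies are c1→B, c2→T, c3→M, c4→M, c5→T; Player II's induced payoffs 12, 13, 10, 11, 3; outcome (T, c2), payoffs (10, 13).
Player 1 gets 12 moving first and 10 moving second, so Player 1 prefers to move first.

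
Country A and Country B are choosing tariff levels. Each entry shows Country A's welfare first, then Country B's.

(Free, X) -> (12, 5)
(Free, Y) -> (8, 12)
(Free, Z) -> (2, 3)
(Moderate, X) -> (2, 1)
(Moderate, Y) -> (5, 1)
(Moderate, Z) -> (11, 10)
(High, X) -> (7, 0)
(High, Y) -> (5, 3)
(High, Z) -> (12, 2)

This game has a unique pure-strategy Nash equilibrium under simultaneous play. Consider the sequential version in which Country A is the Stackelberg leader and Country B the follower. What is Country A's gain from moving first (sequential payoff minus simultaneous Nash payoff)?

3

Work backward from Country B's decision.
- Free → Country B plays Y (best of 5, 12, 3); Country A gets 8.
- Moderate → Country B plays Z (best of 1, 1, 10); Country A gets 11.
- High → Country B plays Y (best of 0, 3, 2); Country A gets 5.
Maximizing over 8, 11, 5, Country A chooses Moderate. Subgame-perfect outcome: (Moderate, Z) with payoffs (11, 10).
Now find the simultaneous Nash equilibrium.
Country A's best replies: X→Free; Y→Free; Z→High.
Country B's best replies: Free→Y; Moderate→Z; High→Y.
The unique mutual best reply is (Free, Y), giving (8, 12).
Country A's commitment gain: 11 − 8 = 3.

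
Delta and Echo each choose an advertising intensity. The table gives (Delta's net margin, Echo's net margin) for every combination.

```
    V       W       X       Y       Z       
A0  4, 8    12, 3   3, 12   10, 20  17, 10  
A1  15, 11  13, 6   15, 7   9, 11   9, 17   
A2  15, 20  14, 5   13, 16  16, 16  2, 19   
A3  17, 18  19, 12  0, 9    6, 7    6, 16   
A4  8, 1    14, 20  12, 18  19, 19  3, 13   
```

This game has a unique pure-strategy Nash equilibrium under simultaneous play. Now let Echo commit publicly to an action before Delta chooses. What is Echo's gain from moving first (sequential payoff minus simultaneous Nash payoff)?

Delta best-responds to each possible Echo move:
- V → Delta plays A3 (best of 4, 15, 15, 17, 8); Echo gets 18.
- W → Delta plays A3 (best of 12, 13, 14, 19, 14); Echo gets 12.
- X → Delta plays A1 (best of 3, 15, 13, 0, 12); Echo gets 7.
- Y → Delta plays A4 (best of 10, 9, 16, 6, 19); Echo gets 19.
- Z → Delta plays A0 (best of 17, 9, 2, 6, 3); Echo gets 10.
Echo's induced payoffs are 18, 12, 7, 19, 10, so Echo commits to Y. Subgame-perfect outcome: (A4, Y) with payoffs (19, 19).
For the simultaneous game, intersect best replies.
Delta's best replies: V→A3; W→A3; X→A1; Y→A4; Z→A0.
Echo's best replies: A0→Y; A1→Z; A2→V; A3→V; A4→W.
The unique mutual best reply is (A3, V), giving (17, 18).
Echo's commitment gain: 19 − 18 = 1.

1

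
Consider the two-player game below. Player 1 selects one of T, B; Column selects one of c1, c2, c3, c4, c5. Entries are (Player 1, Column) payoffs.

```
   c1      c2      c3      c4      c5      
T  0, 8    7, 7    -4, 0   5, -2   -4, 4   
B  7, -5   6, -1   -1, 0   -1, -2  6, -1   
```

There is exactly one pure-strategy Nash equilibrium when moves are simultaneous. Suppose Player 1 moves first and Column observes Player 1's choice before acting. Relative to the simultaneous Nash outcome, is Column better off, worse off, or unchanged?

Solve by backward induction (Player 1 leads).
- T: Column compares 8, 7, 0, -2, 4 and picks c1; Player 1 would get 0.
- B: Column compares -5, -1, 0, -2, -1 and picks c3; Player 1 would get -1.
Among 0, -1, the best is 0 at T. Subgame-perfect outcome: (T, c1) with payoffs (0, 8).
Now find the simultaneous Nash equilibrium.
Player 1's best replies: c1→B; c2→T; c3→B; c4→T; c5→B.
Column's best replies: T→c1; B→c3.
The unique mutual best reply is (B, c3), giving (-1, 0).
Column earns 8 sequentially versus 0 at the Nash outcome: better off.

better off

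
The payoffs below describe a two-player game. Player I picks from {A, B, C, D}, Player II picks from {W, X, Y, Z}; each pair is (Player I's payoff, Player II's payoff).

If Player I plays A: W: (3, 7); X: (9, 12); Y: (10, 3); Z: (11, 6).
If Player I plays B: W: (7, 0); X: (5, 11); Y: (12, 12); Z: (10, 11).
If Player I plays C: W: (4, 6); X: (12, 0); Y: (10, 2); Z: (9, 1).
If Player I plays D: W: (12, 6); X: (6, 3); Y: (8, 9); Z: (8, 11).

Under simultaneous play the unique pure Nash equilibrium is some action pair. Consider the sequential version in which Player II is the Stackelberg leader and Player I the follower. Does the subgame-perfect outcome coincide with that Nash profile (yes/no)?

yes

Solve by backward induction (Player II leads).
- W → Player I plays D (best of 3, 7, 4, 12); Player II gets 6.
- X → Player I plays C (best of 9, 5, 12, 6); Player II gets 0.
- Y → Player I plays B (best of 10, 12, 10, 8); Player II gets 12.
- Z → Player I plays A (best of 11, 10, 9, 8); Player II gets 6.
Among 6, 0, 12, 6, the best is 12 at Y. Subgame-perfect outcome: (B, Y) with payoffs (12, 12).
For the simultaneous game, intersect best replies.
Player I's best replies: W→D; X→C; Y→B; Z→A.
Player II's best replies: A→X; B→Y; C→W; D→Z.
The unique mutual best reply is (B, Y), giving (12, 12).
Sequential outcome (B, Y) coincides with the Nash profile (B, Y).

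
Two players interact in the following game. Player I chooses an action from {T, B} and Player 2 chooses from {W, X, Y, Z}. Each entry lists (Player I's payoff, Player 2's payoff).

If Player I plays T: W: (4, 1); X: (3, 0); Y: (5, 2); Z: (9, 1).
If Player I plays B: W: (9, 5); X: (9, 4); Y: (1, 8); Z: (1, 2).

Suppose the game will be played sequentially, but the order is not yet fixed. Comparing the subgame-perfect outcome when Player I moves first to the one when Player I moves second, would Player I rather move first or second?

If Player I leads: Player 2's best replies are T→Y, B→Y; Player I's induced payoffs 5, 1; outcome (T, Y), payoffs (5, 2).
If Player 2 leads: Player I's best replies are W→B, X→B, Y→T, Z→T; Player 2's induced payoffs 5, 4, 2, 1; outcome (B, W), payoffs (9, 5).
Player I gets 5 moving first and 9 moving second, so Player I prefers to move second.

second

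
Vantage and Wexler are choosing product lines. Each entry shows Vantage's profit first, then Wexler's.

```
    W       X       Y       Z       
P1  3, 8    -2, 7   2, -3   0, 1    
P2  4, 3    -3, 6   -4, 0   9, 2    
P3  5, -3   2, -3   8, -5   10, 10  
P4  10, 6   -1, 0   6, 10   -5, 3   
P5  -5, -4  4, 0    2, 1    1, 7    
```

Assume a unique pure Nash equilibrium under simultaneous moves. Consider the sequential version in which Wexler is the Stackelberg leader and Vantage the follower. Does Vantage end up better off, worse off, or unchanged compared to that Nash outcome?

Backward induction with Wexler moving first.
- W: Vantage compares 3, 4, 5, 10, -5 and picks P4; Wexler would get 6.
- X: Vantage compares -2, -3, 2, -1, 4 and picks P5; Wexler would get 0.
- Y: Vantage compares 2, -4, 8, 6, 2 and picks P3; Wexler would get -5.
- Z: Vantage compares 0, 9, 10, -5, 1 and picks P3; Wexler would get 10.
Wexler's induced payoffs are 6, 0, -5, 10, so Wexler commits to Z. Subgame-perfect outcome: (P3, Z) with payoffs (10, 10).
For the simultaneous game, intersect best replies.
Vantage's best replies: W→P4; X→P5; Y→P3; Z→P3.
Wexler's best replies: P1→W; P2→X; P3→Z; P4→Y; P5→Z.
Only (P3, Z) has each player best-responding; Nash payoffs (10, 10).
Vantage earns 10 sequentially versus 10 at the Nash outcome: unchanged.

unchanged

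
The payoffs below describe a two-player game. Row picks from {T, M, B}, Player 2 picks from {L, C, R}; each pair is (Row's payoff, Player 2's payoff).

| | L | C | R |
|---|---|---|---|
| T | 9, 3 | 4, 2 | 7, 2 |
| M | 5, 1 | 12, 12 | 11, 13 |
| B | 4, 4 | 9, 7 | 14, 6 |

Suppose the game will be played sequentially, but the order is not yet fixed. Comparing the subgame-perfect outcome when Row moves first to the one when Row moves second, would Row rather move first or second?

If Row leads: Player 2's best replies are T→L, M→R, B→C; Row's induced payoffs 9, 11, 9; outcome (M, R), payoffs (11, 13).
If Player 2 leads: Row's best replies are L→T, C→M, R→B; Player 2's induced payoffs 3, 12, 6; outcome (M, C), payoffs (12, 12).
Row gets 11 moving first and 12 moving second, so Row prefers to move second.

second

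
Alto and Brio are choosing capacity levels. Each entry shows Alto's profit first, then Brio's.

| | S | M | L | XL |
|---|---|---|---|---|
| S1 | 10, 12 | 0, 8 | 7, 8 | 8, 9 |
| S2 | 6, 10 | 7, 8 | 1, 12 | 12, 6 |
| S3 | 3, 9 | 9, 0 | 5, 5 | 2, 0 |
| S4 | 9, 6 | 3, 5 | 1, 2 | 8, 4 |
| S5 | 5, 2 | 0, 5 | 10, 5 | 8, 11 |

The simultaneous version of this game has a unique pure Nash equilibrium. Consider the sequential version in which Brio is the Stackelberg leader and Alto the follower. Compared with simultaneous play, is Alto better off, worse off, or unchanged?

unchanged

Work backward from Alto's decision.
- S → Alto plays S1 (best of 10, 6, 3, 9, 5); Brio gets 12.
- M → Alto plays S3 (best of 0, 7, 9, 3, 0); Brio gets 0.
- L → Alto plays S5 (best of 7, 1, 5, 1, 10); Brio gets 5.
- XL → Alto plays S2 (best of 8, 12, 2, 8, 8); Brio gets 6.
Maximizing over 12, 0, 5, 6, Brio chooses S. Subgame-perfect outcome: (S1, S) with payoffs (10, 12).
Under simultaneous play:
Alto's best replies: S→S1; M→S3; L→S5; XL→S2.
Brio's best replies: S1→S; S2→L; S3→S; S4→S; S5→XL.
Only (S1, S) has each player best-responding; Nash payoffs (10, 12).
Alto earns 10 sequentially versus 10 at the Nash outcome: unchanged.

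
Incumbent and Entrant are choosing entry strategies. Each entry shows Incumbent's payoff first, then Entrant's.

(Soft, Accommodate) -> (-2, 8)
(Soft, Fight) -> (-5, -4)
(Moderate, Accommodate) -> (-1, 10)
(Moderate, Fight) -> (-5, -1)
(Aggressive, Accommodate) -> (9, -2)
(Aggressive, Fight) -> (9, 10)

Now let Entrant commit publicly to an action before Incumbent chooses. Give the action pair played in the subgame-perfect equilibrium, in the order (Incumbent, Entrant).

(Aggressive, Fight)

Work backward from Incumbent's decision.
- Accommodate → Incumbent plays Aggressive (best of -2, -1, 9); Entrant gets -2.
- Fight → Incumbent plays Aggressive (best of -5, -5, 9); Entrant gets 10.
Entrant's induced payoffs are -2, 10, so Entrant commits to Fight. Subgame-perfect outcome: (Aggressive, Fight) with payoffs (9, 10).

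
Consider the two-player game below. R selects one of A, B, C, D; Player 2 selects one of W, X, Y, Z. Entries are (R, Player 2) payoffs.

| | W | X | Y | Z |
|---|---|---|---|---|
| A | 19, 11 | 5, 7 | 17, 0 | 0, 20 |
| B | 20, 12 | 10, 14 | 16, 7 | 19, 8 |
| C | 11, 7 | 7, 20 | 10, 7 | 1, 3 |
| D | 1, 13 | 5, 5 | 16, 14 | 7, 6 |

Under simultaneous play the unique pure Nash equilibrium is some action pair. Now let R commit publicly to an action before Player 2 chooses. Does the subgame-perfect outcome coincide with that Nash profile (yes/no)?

no

Solve by backward induction (R leads).
- A → Player 2 plays Z (best of 11, 7, 0, 20); R gets 0.
- B → Player 2 plays X (best of 12, 14, 7, 8); R gets 10.
- C → Player 2 plays X (best of 7, 20, 7, 3); R gets 7.
- D → Player 2 plays Y (best of 13, 5, 14, 6); R gets 16.
R's induced payoffs are 0, 10, 7, 16, so R commits to D. Subgame-perfect outcome: (D, Y) with payoffs (16, 14).
For the simultaneous game, intersect best replies.
R's best replies: W→B; X→B; Y→A; Z→B.
Player 2's best replies: A→Z; B→X; C→X; D→Y.
The unique mutual best reply is (B, X), giving (10, 14).
Sequential outcome (D, Y) differs from the Nash profile (B, X).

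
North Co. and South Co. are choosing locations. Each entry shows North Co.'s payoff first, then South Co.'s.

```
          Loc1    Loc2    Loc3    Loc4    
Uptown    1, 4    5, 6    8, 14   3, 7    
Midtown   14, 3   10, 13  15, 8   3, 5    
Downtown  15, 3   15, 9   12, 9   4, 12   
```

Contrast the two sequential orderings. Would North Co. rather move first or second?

If North Co. leads: South Co.'s best replies are Uptown→Loc3, Midtown→Loc2, Downtown→Loc4; North Co.'s induced payoffs 8, 10, 4; outcome (Midtown, Loc2), payoffs (10, 13).
If South Co. leads: North Co.'s best replies are Loc1→Downtown, Loc2→Downtown, Loc3→Midtown, Loc4→Downtown; South Co.'s induced payoffs 3, 9, 8, 12; outcome (Downtown, Loc4), payoffs (4, 12).
North Co. gets 10 moving first and 4 moving second, so North Co. prefers to move first.

first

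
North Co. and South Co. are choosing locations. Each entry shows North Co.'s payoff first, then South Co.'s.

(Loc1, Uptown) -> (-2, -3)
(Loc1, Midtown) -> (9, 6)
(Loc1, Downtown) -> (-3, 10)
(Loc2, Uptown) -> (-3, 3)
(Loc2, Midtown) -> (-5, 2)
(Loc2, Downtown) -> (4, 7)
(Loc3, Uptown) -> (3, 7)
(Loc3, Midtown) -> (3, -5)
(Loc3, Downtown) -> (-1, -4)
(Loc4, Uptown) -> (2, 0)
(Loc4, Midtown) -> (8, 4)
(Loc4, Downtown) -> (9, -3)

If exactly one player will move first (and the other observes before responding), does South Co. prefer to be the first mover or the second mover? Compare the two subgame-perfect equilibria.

If North Co. leads: South Co.'s best replies are Loc1→Downtown, Loc2→Downtown, Loc3→Uptown, Loc4→Midtown; North Co.'s induced payoffs -3, 4, 3, 8; outcome (Loc4, Midtown), payoffs (8, 4).
If South Co. leads: North Co.'s best replies are Uptown→Loc3, Midtown→Loc1, Downtown→Loc4; South Co.'s induced payoffs 7, 6, -3; outcome (Loc3, Uptown), payoffs (3, 7).
South Co. gets 7 moving first and 4 moving second, so South Co. prefers to move first.

first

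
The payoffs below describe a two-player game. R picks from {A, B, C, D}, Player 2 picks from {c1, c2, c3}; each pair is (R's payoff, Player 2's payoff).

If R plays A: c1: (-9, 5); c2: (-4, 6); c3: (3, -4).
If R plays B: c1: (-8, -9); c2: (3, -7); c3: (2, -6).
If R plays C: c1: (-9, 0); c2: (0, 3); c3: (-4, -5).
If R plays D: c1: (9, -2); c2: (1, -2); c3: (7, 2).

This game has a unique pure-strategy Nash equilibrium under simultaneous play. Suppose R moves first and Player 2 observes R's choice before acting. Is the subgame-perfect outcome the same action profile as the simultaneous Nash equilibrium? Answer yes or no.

yes

Work backward from Player 2's decision.
- A → Player 2 plays c2 (best of 5, 6, -4); R gets -4.
- B → Player 2 plays c3 (best of -9, -7, -6); R gets 2.
- C → Player 2 plays c2 (best of 0, 3, -5); R gets 0.
- D → Player 2 plays c3 (best of -2, -2, 2); R gets 7.
R's induced payoffs are -4, 2, 0, 7, so R commits to D. Subgame-perfect outcome: (D, c3) with payoffs (7, 2).
Under simultaneous play:
R's best replies: c1→D; c2→B; c3→D.
Player 2's best replies: A→c2; B→c3; C→c2; D→c3.
Only (D, c3) has each player best-responding; Nash payoffs (7, 2).
Sequential outcome (D, c3) coincides with the Nash profile (D, c3).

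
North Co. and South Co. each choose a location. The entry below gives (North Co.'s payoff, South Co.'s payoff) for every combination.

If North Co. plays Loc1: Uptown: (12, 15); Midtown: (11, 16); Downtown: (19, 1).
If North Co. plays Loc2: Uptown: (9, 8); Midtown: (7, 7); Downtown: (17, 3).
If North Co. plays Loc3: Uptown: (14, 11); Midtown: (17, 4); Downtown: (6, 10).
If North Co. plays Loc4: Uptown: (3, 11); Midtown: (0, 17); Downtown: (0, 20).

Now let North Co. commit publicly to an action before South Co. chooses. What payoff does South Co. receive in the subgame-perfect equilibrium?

Backward induction with North Co. moving first.
- Loc1: South Co. compares 15, 16, 1 and picks Midtown; North Co. would get 11.
- Loc2: South Co. compares 8, 7, 3 and picks Uptown; North Co. would get 9.
- Loc3: South Co. compares 11, 4, 10 and picks Uptown; North Co. would get 14.
- Loc4: South Co. compares 11, 17, 20 and picks Downtown; North Co. would get 0.
North Co.'s induced payoffs are 11, 9, 14, 0, so North Co. commits to Loc3. Subgame-perfect outcome: (Loc3, Uptown) with payoffs (14, 11).

11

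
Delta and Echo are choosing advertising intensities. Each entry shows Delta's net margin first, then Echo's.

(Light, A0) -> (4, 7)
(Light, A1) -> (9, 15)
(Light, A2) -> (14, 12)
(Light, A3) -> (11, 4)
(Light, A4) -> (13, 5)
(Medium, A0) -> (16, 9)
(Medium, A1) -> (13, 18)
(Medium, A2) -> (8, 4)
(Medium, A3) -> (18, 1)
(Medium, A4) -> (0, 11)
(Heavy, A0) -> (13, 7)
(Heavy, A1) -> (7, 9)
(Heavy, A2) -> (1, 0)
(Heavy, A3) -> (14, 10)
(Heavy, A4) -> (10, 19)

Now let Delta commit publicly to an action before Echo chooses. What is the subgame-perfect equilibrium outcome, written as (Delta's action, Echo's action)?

Echo best-responds to each possible Delta move:
- Light: BR = A1, leader payoff 9.
- Medium: BR = A1, leader payoff 13.
- Heavy: BR = A4, leader payoff 10.
Maximizing over 9, 13, 10, Delta chooses Medium. Subgame-perfect outcome: (Medium, A1) with payoffs (13, 18).

(Medium, A1)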